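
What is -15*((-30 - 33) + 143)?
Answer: -1200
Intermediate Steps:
-15*((-30 - 33) + 143) = -15*(-63 + 143) = -15*80 = -1200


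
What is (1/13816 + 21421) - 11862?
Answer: 132067145/13816 ≈ 9559.0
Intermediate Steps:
(1/13816 + 21421) - 11862 = 295952537/13816 - 11862 = 132067145/13816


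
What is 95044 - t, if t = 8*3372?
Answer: 68068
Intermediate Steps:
t = 26976
95044 - t = 95044 - 1*26976 = 95044 - 26976 = 68068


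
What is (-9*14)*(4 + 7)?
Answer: -1386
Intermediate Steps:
(-9*14)*(4 + 7) = -126*11 = -1386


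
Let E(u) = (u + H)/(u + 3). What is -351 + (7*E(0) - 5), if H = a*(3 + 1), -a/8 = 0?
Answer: -356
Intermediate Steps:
a = 0 (a = -8*0 = 0)
H = 0 (H = 0*(3 + 1) = 0*4 = 0)
E(u) = u/(3 + u) (E(u) = (u + 0)/(u + 3) = u/(3 + u))
-351 + (7*E(0) - 5) = -351 + (7*(0/(3 + 0)) - 5) = -351 + (7*(0/3) - 5) = -351 + (7*(0*(⅓)) - 5) = -351 + (7*0 - 5) = -351 + (0 - 5) = -351 - 5 = -356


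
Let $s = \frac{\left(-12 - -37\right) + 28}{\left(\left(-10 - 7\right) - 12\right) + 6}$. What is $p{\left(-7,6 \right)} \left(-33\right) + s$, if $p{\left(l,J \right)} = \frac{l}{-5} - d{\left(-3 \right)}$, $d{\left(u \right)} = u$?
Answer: $- \frac{16963}{115} \approx -147.5$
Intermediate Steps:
$p{\left(l,J \right)} = 3 - \frac{l}{5}$ ($p{\left(l,J \right)} = \frac{l}{-5} - -3 = l \left(- \frac{1}{5}\right) + 3 = - \frac{l}{5} + 3 = 3 - \frac{l}{5}$)
$s = - \frac{53}{23}$ ($s = \frac{\left(-12 + 37\right) + 28}{\left(-17 - 12\right) + 6} = \frac{25 + 28}{-29 + 6} = \frac{53}{-23} = 53 \left(- \frac{1}{23}\right) = - \frac{53}{23} \approx -2.3043$)
$p{\left(-7,6 \right)} \left(-33\right) + s = \left(3 - - \frac{7}{5}\right) \left(-33\right) - \frac{53}{23} = \left(3 + \frac{7}{5}\right) \left(-33\right) - \frac{53}{23} = \frac{22}{5} \left(-33\right) - \frac{53}{23} = - \frac{726}{5} - \frac{53}{23} = - \frac{16963}{115}$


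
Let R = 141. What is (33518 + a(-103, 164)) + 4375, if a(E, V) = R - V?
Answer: 37870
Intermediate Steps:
a(E, V) = 141 - V
(33518 + a(-103, 164)) + 4375 = (33518 + (141 - 1*164)) + 4375 = (33518 + (141 - 164)) + 4375 = (33518 - 23) + 4375 = 33495 + 4375 = 37870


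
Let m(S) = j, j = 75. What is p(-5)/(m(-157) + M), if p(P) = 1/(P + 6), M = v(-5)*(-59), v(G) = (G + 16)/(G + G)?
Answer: 10/1399 ≈ 0.0071480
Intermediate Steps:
m(S) = 75
v(G) = (16 + G)/(2*G) (v(G) = (16 + G)/((2*G)) = (16 + G)*(1/(2*G)) = (16 + G)/(2*G))
M = 649/10 (M = ((1/2)*(16 - 5)/(-5))*(-59) = ((1/2)*(-1/5)*11)*(-59) = -11/10*(-59) = 649/10 ≈ 64.900)
p(P) = 1/(6 + P)
p(-5)/(m(-157) + M) = 1/((6 - 5)*(75 + 649/10)) = 1/(1*(1399/10)) = 1*(10/1399) = 10/1399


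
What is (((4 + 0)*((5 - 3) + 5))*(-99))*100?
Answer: -277200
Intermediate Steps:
(((4 + 0)*((5 - 3) + 5))*(-99))*100 = ((4*(2 + 5))*(-99))*100 = ((4*7)*(-99))*100 = (28*(-99))*100 = -2772*100 = -277200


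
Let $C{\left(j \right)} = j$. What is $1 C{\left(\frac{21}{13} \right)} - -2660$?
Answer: $\frac{34601}{13} \approx 2661.6$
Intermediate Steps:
$1 C{\left(\frac{21}{13} \right)} - -2660 = 1 \cdot \frac{21}{13} - -2660 = 1 \cdot 21 \cdot \frac{1}{13} + 2660 = 1 \cdot \frac{21}{13} + 2660 = \frac{21}{13} + 2660 = \frac{34601}{13}$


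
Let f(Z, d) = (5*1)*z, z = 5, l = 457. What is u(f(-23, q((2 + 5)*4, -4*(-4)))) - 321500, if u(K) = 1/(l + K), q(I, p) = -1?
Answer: -154962999/482 ≈ -3.2150e+5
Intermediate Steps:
f(Z, d) = 25 (f(Z, d) = (5*1)*5 = 5*5 = 25)
u(K) = 1/(457 + K)
u(f(-23, q((2 + 5)*4, -4*(-4)))) - 321500 = 1/(457 + 25) - 321500 = 1/482 - 321500 = -154962999/482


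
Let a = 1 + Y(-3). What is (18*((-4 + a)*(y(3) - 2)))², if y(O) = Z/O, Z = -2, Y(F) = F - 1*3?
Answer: 186624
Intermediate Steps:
Y(F) = -3 + F (Y(F) = F - 3 = -3 + F)
y(O) = -2/O
a = -5 (a = 1 + (-3 - 3) = 1 - 6 = -5)
(18*((-4 + a)*(y(3) - 2)))² = (18*((-4 - 5)*(-2/3 - 2)))² = (18*(-9*(-2*⅓ - 2)))² = (18*(-9*(-⅔ - 2)))² = (18*(-9*(-8/3)))² = (18*24)² = 432² = 186624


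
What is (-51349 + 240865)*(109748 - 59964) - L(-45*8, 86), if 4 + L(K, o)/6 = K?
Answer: 9434866728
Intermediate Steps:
L(K, o) = -24 + 6*K
(-51349 + 240865)*(109748 - 59964) - L(-45*8, 86) = (-51349 + 240865)*(109748 - 59964) - (-24 + 6*(-45*8)) = 189516*49784 - (-24 + 6*(-360)) = 9434864544 - (-24 - 2160) = 9434864544 - 1*(-2184) = 9434864544 + 2184 = 9434866728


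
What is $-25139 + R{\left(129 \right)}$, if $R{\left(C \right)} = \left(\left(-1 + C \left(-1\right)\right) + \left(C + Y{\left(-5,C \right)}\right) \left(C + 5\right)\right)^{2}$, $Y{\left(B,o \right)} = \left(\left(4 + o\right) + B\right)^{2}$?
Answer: $4895651837405$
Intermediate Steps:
$Y{\left(B,o \right)} = \left(4 + B + o\right)^{2}$
$R{\left(C \right)} = \left(-1 - C + \left(5 + C\right) \left(C + \left(-1 + C\right)^{2}\right)\right)^{2}$ ($R{\left(C \right)} = \left(\left(-1 + C \left(-1\right)\right) + \left(C + \left(4 - 5 + C\right)^{2}\right) \left(C + 5\right)\right)^{2} = \left(\left(-1 - C\right) + \left(C + \left(-1 + C\right)^{2}\right) \left(5 + C\right)\right)^{2} = \left(\left(-1 - C\right) + \left(5 + C\right) \left(C + \left(-1 + C\right)^{2}\right)\right)^{2} = \left(-1 - C + \left(5 + C\right) \left(C + \left(-1 + C\right)^{2}\right)\right)^{2}$)
$-25139 + R{\left(129 \right)} = -25139 + \left(-1 + 129^{2} + 4 \cdot 129 + 5 \left(-1 + 129\right)^{2} + 129 \left(-1 + 129\right)^{2}\right)^{2} = -25139 + \left(-1 + 16641 + 516 + 5 \cdot 128^{2} + 129 \cdot 128^{2}\right)^{2} = -25139 + \left(-1 + 16641 + 516 + 5 \cdot 16384 + 129 \cdot 16384\right)^{2} = -25139 + \left(-1 + 16641 + 516 + 81920 + 2113536\right)^{2} = -25139 + 2212612^{2} = -25139 + 4895651862544 = 4895651837405$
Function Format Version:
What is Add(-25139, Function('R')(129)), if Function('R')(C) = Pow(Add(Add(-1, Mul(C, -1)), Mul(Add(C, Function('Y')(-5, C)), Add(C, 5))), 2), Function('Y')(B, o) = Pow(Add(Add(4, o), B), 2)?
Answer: 4895651837405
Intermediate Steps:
Function('Y')(B, o) = Pow(Add(4, B, o), 2)
Function('R')(C) = Pow(Add(-1, Mul(-1, C), Mul(Add(5, C), Add(C, Pow(Add(-1, C), 2)))), 2) (Function('R')(C) = Pow(Add(Add(-1, Mul(C, -1)), Mul(Add(C, Pow(Add(4, -5, C), 2)), Add(C, 5))), 2) = Pow(Add(Add(-1, Mul(-1, C)), Mul(Add(C, Pow(Add(-1, C), 2)), Add(5, C))), 2) = Pow(Add(Add(-1, Mul(-1, C)), Mul(Add(5, C), Add(C, Pow(Add(-1, C), 2)))), 2) = Pow(Add(-1, Mul(-1, C), Mul(Add(5, C), Add(C, Pow(Add(-1, C), 2)))), 2))
Add(-25139, Function('R')(129)) = Add(-25139, Pow(Add(-1, Pow(129, 2), Mul(4, 129), Mul(5, Pow(Add(-1, 129), 2)), Mul(129, Pow(Add(-1, 129), 2))), 2)) = Add(-25139, Pow(Add(-1, 16641, 516, Mul(5, Pow(128, 2)), Mul(129, Pow(128, 2))), 2)) = Add(-25139, Pow(Add(-1, 16641, 516, Mul(5, 16384), Mul(129, 16384)), 2)) = Add(-25139, Pow(Add(-1, 16641, 516, 81920, 2113536), 2)) = Add(-25139, Pow(2212612, 2)) = Add(-25139, 4895651862544) = 4895651837405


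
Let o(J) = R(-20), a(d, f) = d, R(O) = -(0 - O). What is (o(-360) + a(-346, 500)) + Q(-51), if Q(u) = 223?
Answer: -143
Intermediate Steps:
R(O) = O (R(O) = -(-1)*O = O)
o(J) = -20
(o(-360) + a(-346, 500)) + Q(-51) = (-20 - 346) + 223 = -366 + 223 = -143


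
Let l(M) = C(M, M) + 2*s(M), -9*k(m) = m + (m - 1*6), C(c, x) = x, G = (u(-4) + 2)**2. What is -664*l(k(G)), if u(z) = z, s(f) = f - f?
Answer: 1328/9 ≈ 147.56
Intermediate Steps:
s(f) = 0
G = 4 (G = (-4 + 2)**2 = (-2)**2 = 4)
k(m) = 2/3 - 2*m/9 (k(m) = -(m + (m - 1*6))/9 = -(m + (m - 6))/9 = -(m + (-6 + m))/9 = -(-6 + 2*m)/9 = 2/3 - 2*m/9)
l(M) = M (l(M) = M + 2*0 = M + 0 = M)
-664*l(k(G)) = -664*(2/3 - 2/9*4) = -664*(2/3 - 8/9) = -664*(-2/9) = 1328/9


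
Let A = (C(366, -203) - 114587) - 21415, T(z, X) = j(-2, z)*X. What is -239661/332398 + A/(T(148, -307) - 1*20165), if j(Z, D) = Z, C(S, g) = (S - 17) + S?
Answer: 40283516015/6498713298 ≈ 6.1987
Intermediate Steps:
C(S, g) = -17 + 2*S (C(S, g) = (-17 + S) + S = -17 + 2*S)
T(z, X) = -2*X
A = -135287 (A = ((-17 + 2*366) - 114587) - 21415 = ((-17 + 732) - 114587) - 21415 = (715 - 114587) - 21415 = -113872 - 21415 = -135287)
-239661/332398 + A/(T(148, -307) - 1*20165) = -239661/332398 - 135287/(-2*(-307) - 1*20165) = -239661*1/332398 - 135287/(614 - 20165) = -239661/332398 - 135287/(-19551) = -239661/332398 - 135287*(-1/19551) = -239661/332398 + 135287/19551 = 40283516015/6498713298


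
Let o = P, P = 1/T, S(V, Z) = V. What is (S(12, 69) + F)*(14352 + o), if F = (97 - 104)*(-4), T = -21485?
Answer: 2466821752/4297 ≈ 5.7408e+5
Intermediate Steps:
P = -1/21485 (P = 1/(-21485) = -1/21485 ≈ -4.6544e-5)
F = 28 (F = -7*(-4) = 28)
o = -1/21485 ≈ -4.6544e-5
(S(12, 69) + F)*(14352 + o) = (12 + 28)*(14352 - 1/21485) = 40*(308352719/21485) = 2466821752/4297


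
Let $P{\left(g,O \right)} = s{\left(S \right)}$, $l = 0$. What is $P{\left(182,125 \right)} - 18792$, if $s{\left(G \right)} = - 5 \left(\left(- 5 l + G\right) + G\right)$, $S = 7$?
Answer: $-18862$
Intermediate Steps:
$s{\left(G \right)} = - 10 G$ ($s{\left(G \right)} = - 5 \left(\left(\left(-5\right) 0 + G\right) + G\right) = - 5 \left(\left(0 + G\right) + G\right) = - 5 \left(G + G\right) = - 5 \cdot 2 G = - 10 G$)
$P{\left(g,O \right)} = -70$ ($P{\left(g,O \right)} = \left(-10\right) 7 = -70$)
$P{\left(182,125 \right)} - 18792 = -70 - 18792 = -18862$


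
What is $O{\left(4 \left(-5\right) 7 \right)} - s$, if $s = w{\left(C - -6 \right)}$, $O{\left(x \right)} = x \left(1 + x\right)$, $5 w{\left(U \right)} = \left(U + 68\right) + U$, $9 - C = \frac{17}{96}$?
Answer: $\frac{4665713}{240} \approx 19440.0$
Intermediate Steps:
$C = \frac{847}{96}$ ($C = 9 - \frac{17}{96} = \frac{847}{96} \approx 8.8229$)
$w{\left(U \right)} = \frac{68}{5} + \frac{2 U}{5}$ ($w{\left(U \right)} = \frac{\left(U + 68\right) + U}{5} = \frac{\left(68 + U\right) + U}{5} = \frac{68 + 2 U}{5} = \frac{68}{5} + \frac{2 U}{5}$)
$s = \frac{4687}{240}$ ($s = \frac{68}{5} + \frac{2 \left(\frac{847}{96} - -6\right)}{5} = \frac{68}{5} + \frac{2 \left(\frac{847}{96} + 6\right)}{5} = \frac{68}{5} + \frac{2}{5} \cdot \frac{1423}{96} = \frac{68}{5} + \frac{1423}{240} = \frac{4687}{240} \approx 19.529$)
$O{\left(4 \left(-5\right) 7 \right)} - s = 4 \left(-5\right) 7 \left(1 + 4 \left(-5\right) 7\right) - \frac{4687}{240} = \left(-20\right) 7 \left(1 - 140\right) - \frac{4687}{240} = - 140 \left(1 - 140\right) - \frac{4687}{240} = \left(-140\right) \left(-139\right) - \frac{4687}{240} = 19460 - \frac{4687}{240} = \frac{4665713}{240}$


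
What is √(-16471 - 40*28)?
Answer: 7*I*√359 ≈ 132.63*I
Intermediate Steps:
√(-16471 - 40*28) = √(-16471 - 1120) = √(-17591) = 7*I*√359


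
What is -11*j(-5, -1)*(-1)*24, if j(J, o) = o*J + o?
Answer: 1056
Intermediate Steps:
j(J, o) = o + J*o (j(J, o) = J*o + o = o + J*o)
-11*j(-5, -1)*(-1)*24 = -11*(-(1 - 5))*(-1)*24 = -11*(-1*(-4))*(-1)*24 = -44*(-1)*24 = -11*(-4)*24 = 44*24 = 1056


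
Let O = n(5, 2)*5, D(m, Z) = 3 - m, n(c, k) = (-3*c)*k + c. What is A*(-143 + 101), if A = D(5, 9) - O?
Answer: -5166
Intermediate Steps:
n(c, k) = c - 3*c*k (n(c, k) = -3*c*k + c = c - 3*c*k)
O = -125 (O = (5*(1 - 3*2))*5 = (5*(1 - 6))*5 = (5*(-5))*5 = -25*5 = -125)
A = 123 (A = (3 - 1*5) - 1*(-125) = (3 - 5) + 125 = -2 + 125 = 123)
A*(-143 + 101) = 123*(-143 + 101) = 123*(-42) = -5166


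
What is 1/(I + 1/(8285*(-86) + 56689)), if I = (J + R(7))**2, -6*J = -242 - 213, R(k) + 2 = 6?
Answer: 2623284/16719136225 ≈ 0.00015690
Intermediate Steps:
R(k) = 4 (R(k) = -2 + 6 = 4)
J = 455/6 (J = -(-242 - 213)/6 = -1/6*(-455) = 455/6 ≈ 75.833)
I = 229441/36 (I = (455/6 + 4)**2 = (479/6)**2 = 229441/36 ≈ 6373.4)
1/(I + 1/(8285*(-86) + 56689)) = 1/(229441/36 + 1/(8285*(-86) + 56689)) = 1/(229441/36 + 1/(-712510 + 56689)) = 1/(229441/36 + 1/(-655821)) = 1/(229441/36 - 1/655821) = 1/(16719136225/2623284) = 2623284/16719136225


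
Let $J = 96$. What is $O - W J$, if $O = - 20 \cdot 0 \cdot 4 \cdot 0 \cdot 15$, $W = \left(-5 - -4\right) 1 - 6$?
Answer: $672$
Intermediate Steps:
$W = -7$ ($W = \left(-5 + 4\right) 1 - 6 = \left(-1\right) 1 - 6 = -1 - 6 = -7$)
$O = 0$ ($O = - 20 \cdot 0 \cdot 0 \cdot 15 = \left(-20\right) 0 \cdot 15 = 0 \cdot 15 = 0$)
$O - W J = 0 - \left(-7\right) 96 = 0 - -672 = 0 + 672 = 672$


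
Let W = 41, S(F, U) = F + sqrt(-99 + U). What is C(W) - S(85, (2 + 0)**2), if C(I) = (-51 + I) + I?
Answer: -54 - I*sqrt(95) ≈ -54.0 - 9.7468*I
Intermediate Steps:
C(I) = -51 + 2*I
C(W) - S(85, (2 + 0)**2) = (-51 + 2*41) - (85 + sqrt(-99 + (2 + 0)**2)) = (-51 + 82) - (85 + sqrt(-99 + 2**2)) = 31 - (85 + sqrt(-99 + 4)) = 31 - (85 + sqrt(-95)) = 31 - (85 + I*sqrt(95)) = 31 + (-85 - I*sqrt(95)) = -54 - I*sqrt(95)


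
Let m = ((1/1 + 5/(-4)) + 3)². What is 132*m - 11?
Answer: 3949/4 ≈ 987.25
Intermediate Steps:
m = 121/16 (m = ((1*1 + 5*(-¼)) + 3)² = ((1 - 5/4) + 3)² = (-¼ + 3)² = (11/4)² = 121/16 ≈ 7.5625)
132*m - 11 = 132*(121/16) - 11 = 3993/4 - 11 = 3949/4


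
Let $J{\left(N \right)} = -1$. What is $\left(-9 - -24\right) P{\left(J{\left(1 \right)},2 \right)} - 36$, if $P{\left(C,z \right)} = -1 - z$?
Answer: $-81$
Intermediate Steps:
$\left(-9 - -24\right) P{\left(J{\left(1 \right)},2 \right)} - 36 = \left(-9 - -24\right) \left(-1 - 2\right) - 36 = \left(-9 + 24\right) \left(-1 - 2\right) - 36 = 15 \left(-3\right) - 36 = -45 - 36 = -81$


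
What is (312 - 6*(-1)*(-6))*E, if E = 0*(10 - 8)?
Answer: 0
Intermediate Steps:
E = 0 (E = 0*2 = 0)
(312 - 6*(-1)*(-6))*E = (312 - 6*(-1)*(-6))*0 = (312 + 6*(-6))*0 = (312 - 36)*0 = 276*0 = 0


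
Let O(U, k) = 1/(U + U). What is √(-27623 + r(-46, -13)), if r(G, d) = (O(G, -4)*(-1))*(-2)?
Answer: I*√58450314/46 ≈ 166.2*I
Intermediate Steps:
O(U, k) = 1/(2*U)
r(G, d) = 1/G (r(G, d) = ((1/(2*G))*(-1))*(-2) = -1/(2*G)*(-2) = 1/G)
√(-27623 + r(-46, -13)) = √(-27623 + 1/(-46)) = √(-27623 - 1/46) = √(-1270659/46) = I*√58450314/46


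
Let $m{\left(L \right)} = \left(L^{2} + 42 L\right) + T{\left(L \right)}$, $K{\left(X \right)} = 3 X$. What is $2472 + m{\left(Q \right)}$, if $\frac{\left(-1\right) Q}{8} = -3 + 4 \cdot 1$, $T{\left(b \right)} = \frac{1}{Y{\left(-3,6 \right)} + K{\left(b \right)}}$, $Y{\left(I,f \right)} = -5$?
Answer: $\frac{63799}{29} \approx 2200.0$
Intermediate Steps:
$T{\left(b \right)} = \frac{1}{-5 + 3 b}$
$Q = -8$ ($Q = - 8 \left(-3 + 4 \cdot 1\right) = - 8 \left(-3 + 4\right) = \left(-8\right) 1 = -8$)
$m{\left(L \right)} = L^{2} + \frac{1}{-5 + 3 L} + 42 L$ ($m{\left(L \right)} = \left(L^{2} + 42 L\right) + \frac{1}{-5 + 3 L} = L^{2} + \frac{1}{-5 + 3 L} + 42 L$)
$2472 + m{\left(Q \right)} = 2472 + \frac{1 - 8 \left(-5 + 3 \left(-8\right)\right) \left(42 - 8\right)}{-5 + 3 \left(-8\right)} = 2472 + \frac{1 - 8 \left(-5 - 24\right) 34}{-5 - 24} = 2472 + \frac{1 - \left(-232\right) 34}{-29} = 2472 - \frac{1 + 7888}{29} = 2472 - \frac{7889}{29} = \frac{63799}{29}$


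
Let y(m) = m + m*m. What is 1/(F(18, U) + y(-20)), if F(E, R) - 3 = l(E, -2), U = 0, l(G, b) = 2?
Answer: 1/385 ≈ 0.0025974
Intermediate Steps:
y(m) = m + m²
F(E, R) = 5 (F(E, R) = 3 + 2 = 5)
1/(F(18, U) + y(-20)) = 1/(5 - 20*(1 - 20)) = 1/(5 - 20*(-19)) = 1/(5 + 380) = 1/385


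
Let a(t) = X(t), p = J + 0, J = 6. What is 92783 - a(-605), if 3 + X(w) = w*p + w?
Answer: 97021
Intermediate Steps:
p = 6 (p = 6 + 0 = 6)
X(w) = -3 + 7*w (X(w) = -3 + (w*6 + w) = -3 + (6*w + w) = -3 + 7*w)
a(t) = -3 + 7*t
92783 - a(-605) = 92783 - (-3 + 7*(-605)) = 92783 - (-3 - 4235) = 92783 - 1*(-4238) = 92783 + 4238 = 97021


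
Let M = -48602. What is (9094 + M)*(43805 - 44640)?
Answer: 32989180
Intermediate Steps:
(9094 + M)*(43805 - 44640) = (9094 - 48602)*(43805 - 44640) = -39508*(-835) = 32989180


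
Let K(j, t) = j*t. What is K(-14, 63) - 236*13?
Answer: -3950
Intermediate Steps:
K(-14, 63) - 236*13 = -14*63 - 236*13 = -882 - 1*3068 = -882 - 3068 = -3950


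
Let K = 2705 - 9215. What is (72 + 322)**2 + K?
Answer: 148726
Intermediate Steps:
K = -6510
(72 + 322)**2 + K = (72 + 322)**2 - 6510 = 394**2 - 6510 = 155236 - 6510 = 148726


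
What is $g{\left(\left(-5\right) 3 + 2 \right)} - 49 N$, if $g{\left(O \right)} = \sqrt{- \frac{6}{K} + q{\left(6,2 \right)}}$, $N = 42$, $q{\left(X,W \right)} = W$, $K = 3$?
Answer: $-2058$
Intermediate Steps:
$g{\left(O \right)} = 0$ ($g{\left(O \right)} = \sqrt{- \frac{6}{3} + 2} = \sqrt{\left(-6\right) \frac{1}{3} + 2} = \sqrt{-2 + 2} = \sqrt{0} = 0$)
$g{\left(\left(-5\right) 3 + 2 \right)} - 49 N = 0 - 2058 = -2058$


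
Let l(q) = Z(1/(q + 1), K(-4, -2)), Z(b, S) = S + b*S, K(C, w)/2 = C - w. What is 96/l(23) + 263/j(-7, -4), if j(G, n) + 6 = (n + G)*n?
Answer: -15313/950 ≈ -16.119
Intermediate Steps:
K(C, w) = -2*w + 2*C (K(C, w) = 2*(C - w) = -2*w + 2*C)
j(G, n) = -6 + n*(G + n) (j(G, n) = -6 + (n + G)*n = -6 + (G + n)*n = -6 + n*(G + n))
Z(b, S) = S + S*b
l(q) = -4 - 4/(1 + q) (l(q) = (-2*(-2) + 2*(-4))*(1 + 1/(q + 1)) = (4 - 8)*(1 + 1/(1 + q)) = -4*(1 + 1/(1 + q)) = -4 - 4/(1 + q))
96/l(23) + 263/j(-7, -4) = 96/((4*(-2 - 1*23)/(1 + 23))) + 263/(-6 + (-4)**2 - 7*(-4)) = 96/((4*(-2 - 23)/24)) + 263/(-6 + 16 + 28) = 96/((4*(1/24)*(-25))) + 263/38 = 96/(-25/6) + 263*(1/38) = 96*(-6/25) + 263/38 = -576/25 + 263/38 = -15313/950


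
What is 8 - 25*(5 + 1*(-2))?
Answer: -67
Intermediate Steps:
8 - 25*(5 + 1*(-2)) = 8 - 25*(5 - 2) = 8 - 25*3 = 8 - 75 = -67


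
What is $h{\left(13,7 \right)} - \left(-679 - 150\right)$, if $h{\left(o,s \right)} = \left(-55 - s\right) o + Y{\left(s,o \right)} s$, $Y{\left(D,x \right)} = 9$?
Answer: $86$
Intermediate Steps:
$h{\left(o,s \right)} = 9 s + o \left(-55 - s\right)$ ($h{\left(o,s \right)} = \left(-55 - s\right) o + 9 s = o \left(-55 - s\right) + 9 s = 9 s + o \left(-55 - s\right)$)
$h{\left(13,7 \right)} - \left(-679 - 150\right) = \left(\left(-55\right) 13 + 9 \cdot 7 - 13 \cdot 7\right) - \left(-679 - 150\right) = \left(-715 + 63 - 91\right) - -829 = -743 + 829 = 86$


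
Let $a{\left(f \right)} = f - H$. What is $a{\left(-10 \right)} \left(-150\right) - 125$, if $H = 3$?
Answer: $1825$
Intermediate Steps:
$a{\left(f \right)} = -3 + f$ ($a{\left(f \right)} = f - 3 = -3 + f$)
$a{\left(-10 \right)} \left(-150\right) - 125 = \left(-3 - 10\right) \left(-150\right) - 125 = \left(-13\right) \left(-150\right) - 125 = 1950 - 125 = 1825$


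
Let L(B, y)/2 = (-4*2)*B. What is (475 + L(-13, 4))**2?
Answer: 466489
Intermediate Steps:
L(B, y) = -16*B (L(B, y) = 2*((-4*2)*B) = 2*(-8*B) = -16*B)
(475 + L(-13, 4))**2 = (475 - 16*(-13))**2 = (475 + 208)**2 = 683**2 = 466489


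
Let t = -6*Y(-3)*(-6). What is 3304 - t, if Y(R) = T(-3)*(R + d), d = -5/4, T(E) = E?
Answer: 2845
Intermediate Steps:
d = -5/4 (d = -5*¼ = -5/4 ≈ -1.2500)
Y(R) = 15/4 - 3*R (Y(R) = -3*(R - 5/4) = -3*(-5/4 + R) = 15/4 - 3*R)
t = 459 (t = -6*(15/4 - 3*(-3))*(-6) = -6*(15/4 + 9)*(-6) = -6*51/4*(-6) = -153/2*(-6) = 459)
3304 - t = 3304 - 1*459 = 3304 - 459 = 2845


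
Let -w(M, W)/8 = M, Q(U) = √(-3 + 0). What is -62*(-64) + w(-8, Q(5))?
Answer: 4032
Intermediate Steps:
Q(U) = I*√3 (Q(U) = √(-3) = I*√3)
w(M, W) = -8*M
-62*(-64) + w(-8, Q(5)) = -62*(-64) - 8*(-8) = 3968 + 64 = 4032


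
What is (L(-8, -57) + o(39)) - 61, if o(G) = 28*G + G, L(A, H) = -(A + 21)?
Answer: 1057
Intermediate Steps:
L(A, H) = -21 - A (L(A, H) = -(21 + A) = -21 - A)
o(G) = 29*G
(L(-8, -57) + o(39)) - 61 = ((-21 - 1*(-8)) + 29*39) - 61 = ((-21 + 8) + 1131) - 61 = (-13 + 1131) - 61 = 1118 - 61 = 1057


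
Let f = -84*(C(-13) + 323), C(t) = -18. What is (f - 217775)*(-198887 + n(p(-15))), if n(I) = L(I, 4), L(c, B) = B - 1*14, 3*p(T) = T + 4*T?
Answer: 48410535315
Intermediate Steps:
p(T) = 5*T/3 (p(T) = (T + 4*T)/3 = (5*T)/3 = 5*T/3)
L(c, B) = -14 + B (L(c, B) = B - 14 = -14 + B)
n(I) = -10 (n(I) = -14 + 4 = -10)
f = -25620 (f = -84*(-18 + 323) = -84*305 = -25620)
(f - 217775)*(-198887 + n(p(-15))) = (-25620 - 217775)*(-198887 - 10) = -243395*(-198897) = 48410535315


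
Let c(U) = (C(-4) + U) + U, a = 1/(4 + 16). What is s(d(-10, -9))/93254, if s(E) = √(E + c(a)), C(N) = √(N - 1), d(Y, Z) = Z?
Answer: √(-890 + 100*I*√5)/932540 ≈ 3.9879e-6 + 3.2239e-5*I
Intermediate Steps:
C(N) = √(-1 + N)
a = 1/20 ≈ 0.050000
c(U) = 2*U + I*√5 (c(U) = (√(-1 - 4) + U) + U = (√(-5) + U) + U = (I*√5 + U) + U = (U + I*√5) + U = 2*U + I*√5)
s(E) = √(⅒ + E + I*√5) (s(E) = √(E + (2*(1/20) + I*√5)) = √(E + (⅒ + I*√5)) = √(⅒ + E + I*√5))
s(d(-10, -9))/93254 = (√(10 + 100*(-9) + 100*I*√5)/10)/93254 = (√(10 - 900 + 100*I*√5)/10)*(1/93254) = (√(-890 + 100*I*√5)/10)*(1/93254) = √(-890 + 100*I*√5)/932540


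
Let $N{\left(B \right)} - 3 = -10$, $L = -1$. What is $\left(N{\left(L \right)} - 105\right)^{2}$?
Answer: $12544$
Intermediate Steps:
$N{\left(B \right)} = -7$ ($N{\left(B \right)} = 3 - 10 = -7$)
$\left(N{\left(L \right)} - 105\right)^{2} = \left(-7 - 105\right)^{2} = \left(-112\right)^{2} = 12544$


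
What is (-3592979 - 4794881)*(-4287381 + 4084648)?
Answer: 1700496021380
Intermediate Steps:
(-3592979 - 4794881)*(-4287381 + 4084648) = -8387860*(-202733) = 1700496021380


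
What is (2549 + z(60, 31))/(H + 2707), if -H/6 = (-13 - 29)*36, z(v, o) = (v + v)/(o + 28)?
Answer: 150511/694961 ≈ 0.21657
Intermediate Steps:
z(v, o) = 2*v/(28 + o) (z(v, o) = (2*v)/(28 + o) = 2*v/(28 + o))
H = 9072 (H = -6*(-13 - 29)*36 = -(-252)*36 = -6*(-1512) = 9072)
(2549 + z(60, 31))/(H + 2707) = (2549 + 2*60/(28 + 31))/(9072 + 2707) = (2549 + 2*60/59)/11779 = (2549 + 2*60*(1/59))*(1/11779) = (2549 + 120/59)*(1/11779) = (150511/59)*(1/11779) = 150511/694961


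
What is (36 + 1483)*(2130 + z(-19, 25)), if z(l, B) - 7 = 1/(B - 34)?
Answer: 29213408/9 ≈ 3.2459e+6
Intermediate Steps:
z(l, B) = 7 + 1/(-34 + B) (z(l, B) = 7 + 1/(B - 34) = 7 + 1/(-34 + B))
(36 + 1483)*(2130 + z(-19, 25)) = (36 + 1483)*(2130 + (-237 + 7*25)/(-34 + 25)) = 1519*(2130 + (-237 + 175)/(-9)) = 1519*(2130 - ⅑*(-62)) = 1519*(2130 + 62/9) = 1519*(19232/9) = 29213408/9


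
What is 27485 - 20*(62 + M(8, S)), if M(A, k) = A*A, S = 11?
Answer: 24965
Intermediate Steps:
M(A, k) = A²
27485 - 20*(62 + M(8, S)) = 27485 - 20*(62 + 8²) = 27485 - 20*(62 + 64) = 27485 - 20*126 = 27485 - 2520 = 24965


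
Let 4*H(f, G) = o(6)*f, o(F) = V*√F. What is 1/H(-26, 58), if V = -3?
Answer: √6/117 ≈ 0.020936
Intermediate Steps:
o(F) = -3*√F
H(f, G) = -3*f*√6/4 (H(f, G) = ((-3*√6)*f)/4 = (-3*f*√6)/4 = -3*f*√6/4)
1/H(-26, 58) = 1/(-¾*(-26)*√6) = 1/(39*√6/2) = √6/117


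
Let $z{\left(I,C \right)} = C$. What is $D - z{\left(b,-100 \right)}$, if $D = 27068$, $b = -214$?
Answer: $27168$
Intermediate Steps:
$D - z{\left(b,-100 \right)} = 27068 - -100 = 27068 + 100 = 27168$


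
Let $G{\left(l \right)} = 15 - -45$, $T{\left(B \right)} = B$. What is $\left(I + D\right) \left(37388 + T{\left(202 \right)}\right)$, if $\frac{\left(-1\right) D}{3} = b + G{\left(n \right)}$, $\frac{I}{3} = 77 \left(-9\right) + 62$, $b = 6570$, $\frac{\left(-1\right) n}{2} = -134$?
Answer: $-818822970$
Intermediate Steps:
$n = 268$ ($n = \left(-2\right) \left(-134\right) = 268$)
$G{\left(l \right)} = 60$ ($G{\left(l \right)} = 15 + 45 = 60$)
$I = -1893$ ($I = 3 \left(77 \left(-9\right) + 62\right) = 3 \left(-693 + 62\right) = 3 \left(-631\right) = -1893$)
$D = -19890$ ($D = - 3 \left(6570 + 60\right) = \left(-3\right) 6630 = -19890$)
$\left(I + D\right) \left(37388 + T{\left(202 \right)}\right) = \left(-1893 - 19890\right) \left(37388 + 202\right) = \left(-21783\right) 37590 = -818822970$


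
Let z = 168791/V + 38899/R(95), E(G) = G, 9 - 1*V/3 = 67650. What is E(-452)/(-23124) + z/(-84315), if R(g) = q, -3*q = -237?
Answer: 5103849407747/372089045675655 ≈ 0.013717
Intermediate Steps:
V = -202923 (V = 27 - 3*67650 = 27 - 202950 = -202923)
q = 79 (q = -⅓*(-237) = 79)
R(g) = 79
z = 1125738184/2290131 (z = 168791/(-202923) + 38899/79 = 168791*(-1/202923) + 38899*(1/79) = -24113/28989 + 38899/79 = 1125738184/2290131 ≈ 491.56)
E(-452)/(-23124) + z/(-84315) = -452/(-23124) + (1125738184/2290131)/(-84315) = -452*(-1/23124) + (1125738184/2290131)*(-1/84315) = 113/5781 - 1125738184/193092395265 = 5103849407747/372089045675655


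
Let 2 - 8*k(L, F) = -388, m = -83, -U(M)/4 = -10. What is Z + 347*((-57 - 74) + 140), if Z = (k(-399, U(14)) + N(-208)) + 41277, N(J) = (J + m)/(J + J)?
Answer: 18490971/416 ≈ 44449.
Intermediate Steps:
U(M) = 40 (U(M) = -4*(-10) = 40)
k(L, F) = 195/4 (k(L, F) = ¼ - ⅛*(-388) = ¼ + 97/2 = 195/4)
N(J) = (-83 + J)/(2*J) (N(J) = (J - 83)/(J + J) = (-83 + J)/((2*J)) = (-83 + J)*(1/(2*J)) = (-83 + J)/(2*J))
Z = 17191803/416 (Z = (195/4 + (½)*(-83 - 208)/(-208)) + 41277 = (195/4 + (½)*(-1/208)*(-291)) + 41277 = (195/4 + 291/416) + 41277 = 20571/416 + 41277 = 17191803/416 ≈ 41326.)
Z + 347*((-57 - 74) + 140) = 17191803/416 + 347*((-57 - 74) + 140) = 17191803/416 + 347*(-131 + 140) = 17191803/416 + 347*9 = 17191803/416 + 3123 = 18490971/416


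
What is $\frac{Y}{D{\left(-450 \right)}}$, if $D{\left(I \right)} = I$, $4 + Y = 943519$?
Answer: $- \frac{20967}{10} \approx -2096.7$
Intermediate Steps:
$Y = 943515$ ($Y = -4 + 943519 = 943515$)
$\frac{Y}{D{\left(-450 \right)}} = \frac{943515}{-450} = 943515 \left(- \frac{1}{450}\right) = - \frac{20967}{10}$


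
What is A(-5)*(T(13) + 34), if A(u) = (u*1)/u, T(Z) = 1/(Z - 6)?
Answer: 239/7 ≈ 34.143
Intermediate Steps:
T(Z) = 1/(-6 + Z)
A(u) = 1 (A(u) = u/u = 1)
A(-5)*(T(13) + 34) = 1*(1/(-6 + 13) + 34) = 1*(1/7 + 34) = 1*(⅐ + 34) = 1*(239/7) = 239/7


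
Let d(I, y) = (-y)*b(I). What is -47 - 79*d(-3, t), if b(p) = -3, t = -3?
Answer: 664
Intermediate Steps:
d(I, y) = 3*y (d(I, y) = -y*(-3) = 3*y)
-47 - 79*d(-3, t) = -47 - 237*(-3) = -47 - 79*(-9) = -47 + 711 = 664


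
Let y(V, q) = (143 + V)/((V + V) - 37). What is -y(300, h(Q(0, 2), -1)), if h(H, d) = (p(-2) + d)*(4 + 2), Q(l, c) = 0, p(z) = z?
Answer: -443/563 ≈ -0.78686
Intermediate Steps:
h(H, d) = -12 + 6*d (h(H, d) = (-2 + d)*(4 + 2) = (-2 + d)*6 = -12 + 6*d)
y(V, q) = (143 + V)/(-37 + 2*V) (y(V, q) = (143 + V)/(2*V - 37) = (143 + V)/(-37 + 2*V))
-y(300, h(Q(0, 2), -1)) = -(143 + 300)/(-37 + 2*300) = -443/(-37 + 600) = -443/563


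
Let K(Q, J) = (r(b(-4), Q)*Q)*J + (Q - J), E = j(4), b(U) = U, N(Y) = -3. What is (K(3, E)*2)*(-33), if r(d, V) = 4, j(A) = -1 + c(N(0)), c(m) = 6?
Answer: -3828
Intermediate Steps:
j(A) = 5 (j(A) = -1 + 6 = 5)
E = 5
K(Q, J) = Q - J + 4*J*Q (K(Q, J) = (4*Q)*J + (Q - J) = 4*J*Q + (Q - J) = Q - J + 4*J*Q)
(K(3, E)*2)*(-33) = ((3 - 1*5 + 4*5*3)*2)*(-33) = ((3 - 5 + 60)*2)*(-33) = (58*2)*(-33) = 116*(-33) = -3828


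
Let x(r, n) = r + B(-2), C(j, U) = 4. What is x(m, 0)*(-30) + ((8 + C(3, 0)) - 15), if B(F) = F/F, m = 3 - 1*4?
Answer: -3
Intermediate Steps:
m = -1 (m = 3 - 4 = -1)
B(F) = 1
x(r, n) = 1 + r (x(r, n) = r + 1 = 1 + r)
x(m, 0)*(-30) + ((8 + C(3, 0)) - 15) = (1 - 1)*(-30) + ((8 + 4) - 15) = 0*(-30) + (12 - 15) = 0 - 3 = -3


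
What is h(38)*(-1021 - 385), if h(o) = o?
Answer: -53428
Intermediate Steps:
h(38)*(-1021 - 385) = 38*(-1021 - 385) = 38*(-1406) = -53428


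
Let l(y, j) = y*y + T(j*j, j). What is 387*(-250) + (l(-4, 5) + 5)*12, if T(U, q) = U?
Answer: -96198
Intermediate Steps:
l(y, j) = j² + y² (l(y, j) = y*y + j*j = y² + j² = j² + y²)
387*(-250) + (l(-4, 5) + 5)*12 = 387*(-250) + ((5² + (-4)²) + 5)*12 = -96750 + ((25 + 16) + 5)*12 = -96750 + (41 + 5)*12 = -96750 + 46*12 = -96750 + 552 = -96198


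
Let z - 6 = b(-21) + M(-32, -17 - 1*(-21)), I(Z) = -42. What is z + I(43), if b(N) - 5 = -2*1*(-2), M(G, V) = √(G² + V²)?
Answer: -27 + 4*√65 ≈ 5.2490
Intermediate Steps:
b(N) = 9 (b(N) = 5 - 2*1*(-2) = 5 - 2*(-2) = 5 + 4 = 9)
z = 15 + 4*√65 (z = 6 + (9 + √((-32)² + (-17 - 1*(-21))²)) = 6 + (9 + √(1024 + (-17 + 21)²)) = 6 + (9 + √(1024 + 4²)) = 6 + (9 + √(1024 + 16)) = 6 + (9 + √1040) = 6 + (9 + 4*√65) = 15 + 4*√65 ≈ 47.249)
z + I(43) = (15 + 4*√65) - 42 = -27 + 4*√65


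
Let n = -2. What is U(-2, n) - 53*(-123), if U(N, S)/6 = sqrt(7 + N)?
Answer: 6519 + 6*sqrt(5) ≈ 6532.4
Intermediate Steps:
U(N, S) = 6*sqrt(7 + N)
U(-2, n) - 53*(-123) = 6*sqrt(7 - 2) - 53*(-123) = 6*sqrt(5) + 6519 = 6519 + 6*sqrt(5)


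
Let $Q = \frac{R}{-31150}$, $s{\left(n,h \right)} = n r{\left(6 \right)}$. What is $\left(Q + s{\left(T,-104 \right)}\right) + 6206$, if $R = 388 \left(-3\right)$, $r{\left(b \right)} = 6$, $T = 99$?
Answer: $\frac{105910582}{15575} \approx 6800.0$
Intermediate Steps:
$R = -1164$
$s{\left(n,h \right)} = 6 n$ ($s{\left(n,h \right)} = n 6 = 6 n$)
$Q = \frac{582}{15575}$ ($Q = - \frac{1164}{-31150} = \left(-1164\right) \left(- \frac{1}{31150}\right) = \frac{582}{15575} \approx 0.037368$)
$\left(Q + s{\left(T,-104 \right)}\right) + 6206 = \left(\frac{582}{15575} + 6 \cdot 99\right) + 6206 = \left(\frac{582}{15575} + 594\right) + 6206 = \frac{9252132}{15575} + 6206 = \frac{105910582}{15575}$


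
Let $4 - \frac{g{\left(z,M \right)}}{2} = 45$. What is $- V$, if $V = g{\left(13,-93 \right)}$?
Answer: $82$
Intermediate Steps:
$g{\left(z,M \right)} = -82$ ($g{\left(z,M \right)} = 8 - 90 = -82$)
$V = -82$
$- V = \left(-1\right) \left(-82\right) = 82$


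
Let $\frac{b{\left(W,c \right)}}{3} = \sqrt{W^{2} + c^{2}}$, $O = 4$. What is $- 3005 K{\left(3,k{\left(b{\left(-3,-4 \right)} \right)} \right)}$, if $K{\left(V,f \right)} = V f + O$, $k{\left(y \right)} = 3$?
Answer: $-39065$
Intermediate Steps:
$b{\left(W,c \right)} = 3 \sqrt{W^{2} + c^{2}}$
$K{\left(V,f \right)} = 4 + V f$ ($K{\left(V,f \right)} = V f + 4 = 4 + V f$)
$- 3005 K{\left(3,k{\left(b{\left(-3,-4 \right)} \right)} \right)} = - 3005 \left(4 + 3 \cdot 3\right) = - 3005 \left(4 + 9\right) = \left(-3005\right) 13 = -39065$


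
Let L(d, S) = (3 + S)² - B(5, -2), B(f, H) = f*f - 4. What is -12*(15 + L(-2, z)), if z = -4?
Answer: 60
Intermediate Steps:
B(f, H) = -4 + f² (B(f, H) = f² - 4 = -4 + f²)
L(d, S) = -21 + (3 + S)² (L(d, S) = (3 + S)² - (-4 + 5²) = (3 + S)² - (-4 + 25) = (3 + S)² - 1*21 = (3 + S)² - 21 = -21 + (3 + S)²)
-12*(15 + L(-2, z)) = -12*(15 + (-21 + (3 - 4)²)) = -12*(15 + (-21 + (-1)²)) = -12*(15 + (-21 + 1)) = -12*(15 - 20) = -12*(-5) = 60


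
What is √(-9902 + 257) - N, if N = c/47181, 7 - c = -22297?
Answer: -22304/47181 + I*√9645 ≈ -0.47273 + 98.209*I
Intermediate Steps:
c = 22304 (c = 7 - 1*(-22297) = 7 + 22297 = 22304)
N = 22304/47181 ≈ 0.47273
√(-9902 + 257) - N = √(-9902 + 257) - 1*22304/47181 = √(-9645) - 22304/47181 = I*√9645 - 22304/47181 = -22304/47181 + I*√9645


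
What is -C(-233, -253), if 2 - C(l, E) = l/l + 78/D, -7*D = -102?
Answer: 74/17 ≈ 4.3529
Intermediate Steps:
D = 102/7 (D = -⅐*(-102) = 102/7 ≈ 14.571)
C(l, E) = -74/17 (C(l, E) = 2 - (l/l + 78/(102/7)) = 2 - (1 + 78*(7/102)) = 2 - (1 + 91/17) = 2 - 1*108/17 = 2 - 108/17 = -74/17)
-C(-233, -253) = -1*(-74/17) = 74/17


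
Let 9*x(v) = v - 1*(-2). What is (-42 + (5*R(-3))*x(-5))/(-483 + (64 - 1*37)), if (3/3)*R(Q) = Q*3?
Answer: 9/152 ≈ 0.059211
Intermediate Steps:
x(v) = 2/9 + v/9 (x(v) = (v - 1*(-2))/9 = (v + 2)/9 = (2 + v)/9 = 2/9 + v/9)
R(Q) = 3*Q (R(Q) = Q*3 = 3*Q)
(-42 + (5*R(-3))*x(-5))/(-483 + (64 - 1*37)) = (-42 + (5*(3*(-3)))*(2/9 + (⅑)*(-5)))/(-483 + (64 - 1*37)) = (-42 + (5*(-9))*(2/9 - 5/9))/(-483 + (64 - 37)) = (-42 - 45*(-⅓))/(-483 + 27) = (-42 + 15)/(-456) = -27*(-1/456) = 9/152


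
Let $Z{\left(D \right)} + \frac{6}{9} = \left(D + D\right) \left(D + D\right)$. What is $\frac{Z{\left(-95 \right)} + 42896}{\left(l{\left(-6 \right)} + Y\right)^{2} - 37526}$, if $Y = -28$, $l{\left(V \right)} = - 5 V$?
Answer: $- \frac{118493}{56283} \approx -2.1053$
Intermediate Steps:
$Z{\left(D \right)} = - \frac{2}{3} + 4 D^{2}$ ($Z{\left(D \right)} = - \frac{2}{3} + \left(D + D\right) \left(D + D\right) = - \frac{2}{3} + 2 D 2 D = - \frac{2}{3} + 4 D^{2}$)
$\frac{Z{\left(-95 \right)} + 42896}{\left(l{\left(-6 \right)} + Y\right)^{2} - 37526} = \frac{\left(- \frac{2}{3} + 4 \left(-95\right)^{2}\right) + 42896}{\left(\left(-5\right) \left(-6\right) - 28\right)^{2} - 37526} = \frac{\left(- \frac{2}{3} + 4 \cdot 9025\right) + 42896}{\left(30 - 28\right)^{2} - 37526} = \frac{\left(- \frac{2}{3} + 36100\right) + 42896}{2^{2} - 37526} = \frac{\frac{108298}{3} + 42896}{4 - 37526} = \frac{236986}{3 \left(-37522\right)} = \frac{236986}{3} \left(- \frac{1}{37522}\right) = - \frac{118493}{56283}$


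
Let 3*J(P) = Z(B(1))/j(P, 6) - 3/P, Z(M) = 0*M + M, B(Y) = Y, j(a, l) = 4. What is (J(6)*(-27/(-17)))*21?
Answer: -189/68 ≈ -2.7794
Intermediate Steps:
Z(M) = M (Z(M) = 0 + M = M)
J(P) = 1/12 - 1/P (J(P) = (1/4 - 3/P)/3 = (1*(¼) - 3/P)/3 = (¼ - 3/P)/3 = 1/12 - 1/P)
(J(6)*(-27/(-17)))*21 = (((1/12)*(-12 + 6)/6)*(-27/(-17)))*21 = (((1/12)*(⅙)*(-6))*(-27*(-1/17)))*21 = -1/12*27/17*21 = -9/68*21 = -189/68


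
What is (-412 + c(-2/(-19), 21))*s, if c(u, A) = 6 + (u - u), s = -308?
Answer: 125048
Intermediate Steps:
c(u, A) = 6 (c(u, A) = 6 + 0 = 6)
(-412 + c(-2/(-19), 21))*s = (-412 + 6)*(-308) = -406*(-308) = 125048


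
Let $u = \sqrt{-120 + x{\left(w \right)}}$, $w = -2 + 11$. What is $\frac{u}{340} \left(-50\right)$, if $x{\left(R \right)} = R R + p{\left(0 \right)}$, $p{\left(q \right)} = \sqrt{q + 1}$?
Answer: $- \frac{5 i \sqrt{38}}{34} \approx - 0.90653 i$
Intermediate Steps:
$p{\left(q \right)} = \sqrt{1 + q}$
$w = 9$
$x{\left(R \right)} = 1 + R^{2}$ ($x{\left(R \right)} = R R + \sqrt{1 + 0} = R^{2} + \sqrt{1} = R^{2} + 1 = 1 + R^{2}$)
$u = i \sqrt{38}$ ($u = \sqrt{-120 + \left(1 + 9^{2}\right)} = \sqrt{-120 + \left(1 + 81\right)} = \sqrt{-120 + 82} = \sqrt{-38} = i \sqrt{38} \approx 6.1644 i$)
$\frac{u}{340} \left(-50\right) = \frac{i \sqrt{38}}{340} \left(-50\right) = - \frac{5 i \sqrt{38}}{34}$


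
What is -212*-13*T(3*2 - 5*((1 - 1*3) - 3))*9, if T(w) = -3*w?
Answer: -2306772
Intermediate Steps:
-212*-13*T(3*2 - 5*((1 - 1*3) - 3))*9 = -212*-(-39)*(3*2 - 5*((1 - 1*3) - 3))*9 = -212*-(-39)*(6 - 5*((1 - 3) - 3))*9 = -212*-(-39)*(6 - 5*(-2 - 3))*9 = -212*-(-39)*(6 - 5*(-5))*9 = -212*-(-39)*(6 + 25)*9 = -212*-(-39)*31*9 = -212*-13*(-93)*9 = -212*1209*9 = -212*10881 = -1*2306772 = -2306772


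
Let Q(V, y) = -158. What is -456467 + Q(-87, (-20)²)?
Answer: -456625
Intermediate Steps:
-456467 + Q(-87, (-20)²) = -456467 - 158 = -456625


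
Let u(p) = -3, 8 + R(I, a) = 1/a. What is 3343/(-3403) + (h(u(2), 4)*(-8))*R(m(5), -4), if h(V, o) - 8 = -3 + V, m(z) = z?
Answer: 445853/3403 ≈ 131.02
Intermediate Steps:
R(I, a) = -8 + 1/a
h(V, o) = 5 + V (h(V, o) = 8 + (-3 + V) = 5 + V)
3343/(-3403) + (h(u(2), 4)*(-8))*R(m(5), -4) = 3343/(-3403) + ((5 - 3)*(-8))*(-8 + 1/(-4)) = 3343*(-1/3403) + (2*(-8))*(-8 - ¼) = -3343/3403 - 16*(-33/4) = -3343/3403 + 132 = 445853/3403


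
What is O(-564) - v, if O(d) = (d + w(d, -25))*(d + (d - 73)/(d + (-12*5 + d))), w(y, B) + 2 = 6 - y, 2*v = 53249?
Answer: -17153743/594 ≈ -28878.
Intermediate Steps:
v = 53249/2 (v = (½)*53249 = 53249/2 ≈ 26625.)
w(y, B) = 4 - y (w(y, B) = -2 + (6 - y) = 4 - y)
O(d) = 4*d + 4*(-73 + d)/(-60 + 2*d) (O(d) = (d + (4 - d))*(d + (d - 73)/(d + (-12*5 + d))) = 4*(d + (-73 + d)/(d + (-60 + d))) = 4*(d + (-73 + d)/(-60 + 2*d)) = 4*d + 4*(-73 + d)/(-60 + 2*d))
O(-564) - v = 2*(-73 - 59*(-564) + 2*(-564)²)/(-30 - 564) - 1*53249/2 = 2*(-73 + 33276 + 2*318096)/(-594) - 53249/2 = 2*(-1/594)*(-73 + 33276 + 636192) - 53249/2 = 2*(-1/594)*669395 - 53249/2 = -669395/297 - 53249/2 = -17153743/594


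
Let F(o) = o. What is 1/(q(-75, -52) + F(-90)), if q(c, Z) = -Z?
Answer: -1/38 ≈ -0.026316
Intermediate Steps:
1/(q(-75, -52) + F(-90)) = 1/(-1*(-52) - 90) = 1/(52 - 90) = 1/(-38) = -1/38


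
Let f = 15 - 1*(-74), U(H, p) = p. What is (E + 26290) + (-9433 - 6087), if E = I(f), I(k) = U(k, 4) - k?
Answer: 10685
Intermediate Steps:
f = 89 (f = 15 + 74 = 89)
I(k) = 4 - k
E = -85 (E = 4 - 1*89 = 4 - 89 = -85)
(E + 26290) + (-9433 - 6087) = (-85 + 26290) + (-9433 - 6087) = 26205 - 15520 = 10685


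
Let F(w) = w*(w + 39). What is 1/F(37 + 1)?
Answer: 1/2926 ≈ 0.00034176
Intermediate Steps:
F(w) = w*(39 + w)
1/F(37 + 1) = 1/((37 + 1)*(39 + (37 + 1))) = 1/(38*(39 + 38)) = 1/(38*77) = 1/2926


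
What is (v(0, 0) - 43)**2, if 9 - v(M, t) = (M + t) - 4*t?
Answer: 1156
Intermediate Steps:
v(M, t) = 9 - M + 3*t (v(M, t) = 9 - ((M + t) - 4*t) = 9 - (M - 3*t) = 9 + (-M + 3*t) = 9 - M + 3*t)
(v(0, 0) - 43)**2 = ((9 - 1*0 + 3*0) - 43)**2 = ((9 + 0 + 0) - 43)**2 = (9 - 43)**2 = (-34)**2 = 1156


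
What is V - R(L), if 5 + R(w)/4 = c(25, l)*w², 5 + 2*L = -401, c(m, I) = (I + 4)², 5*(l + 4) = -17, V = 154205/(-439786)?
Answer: -20950135274869/10994650 ≈ -1.9055e+6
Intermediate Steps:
V = -154205/439786 (V = 154205*(-1/439786) = -154205/439786 ≈ -0.35064)
l = -37/5 (l = -4 + (⅕)*(-17) = -4 - 17/5 = -37/5 ≈ -7.4000)
c(m, I) = (4 + I)²
L = -203 (L = -5/2 + (½)*(-401) = -5/2 - 401/2 = -203)
R(w) = -20 + 1156*w²/25 (R(w) = -20 + 4*((4 - 37/5)²*w²) = -20 + 4*((-17/5)²*w²) = -20 + 4*(289*w²/25) = -20 + 1156*w²/25)
V - R(L) = -154205/439786 - (-20 + (1156/25)*(-203)²) = -154205/439786 - (-20 + (1156/25)*41209) = -154205/439786 - (-20 + 47637604/25) = -154205/439786 - 1*47637104/25 = -154205/439786 - 47637104/25 = -20950135274869/10994650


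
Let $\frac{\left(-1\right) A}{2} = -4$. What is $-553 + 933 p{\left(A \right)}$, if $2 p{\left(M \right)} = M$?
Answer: $3179$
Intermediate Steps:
$A = 8$ ($A = \left(-2\right) \left(-4\right) = 8$)
$p{\left(M \right)} = \frac{M}{2}$
$-553 + 933 p{\left(A \right)} = -553 + 933 \cdot \frac{1}{2} \cdot 8 = -553 + 933 \cdot 4 = -553 + 3732 = 3179$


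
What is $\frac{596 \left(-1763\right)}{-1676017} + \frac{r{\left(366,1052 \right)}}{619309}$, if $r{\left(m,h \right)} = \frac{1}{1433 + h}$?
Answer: $\frac{231011881301291}{368480206349815} \approx 0.62693$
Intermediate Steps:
$\frac{596 \left(-1763\right)}{-1676017} + \frac{r{\left(366,1052 \right)}}{619309} = \frac{596 \left(-1763\right)}{-1676017} + \frac{1}{\left(1433 + 1052\right) 619309} = \left(-1050748\right) \left(- \frac{1}{1676017}\right) + \frac{1}{2485} \cdot \frac{1}{619309} = \frac{1050748}{1676017} + \frac{1}{2485} \cdot \frac{1}{619309} = \frac{1050748}{1676017} + \frac{1}{1538982865} = \frac{231011881301291}{368480206349815}$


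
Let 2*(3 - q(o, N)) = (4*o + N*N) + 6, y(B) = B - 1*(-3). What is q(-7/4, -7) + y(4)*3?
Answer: 0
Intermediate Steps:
y(B) = 3 + B (y(B) = B + 3 = 3 + B)
q(o, N) = -2*o - N**2/2 (q(o, N) = 3 - ((4*o + N*N) + 6)/2 = 3 - ((4*o + N**2) + 6)/2 = 3 - ((N**2 + 4*o) + 6)/2 = 3 - (6 + N**2 + 4*o)/2 = 3 + (-3 - 2*o - N**2/2) = -2*o - N**2/2)
q(-7/4, -7) + y(4)*3 = (-(-14)/4 - 1/2*(-7)**2) + (3 + 4)*3 = (-(-14)/4 - 1/2*49) + 7*3 = (-2*(-7/4) - 49/2) + 21 = (7/2 - 49/2) + 21 = -21 + 21 = 0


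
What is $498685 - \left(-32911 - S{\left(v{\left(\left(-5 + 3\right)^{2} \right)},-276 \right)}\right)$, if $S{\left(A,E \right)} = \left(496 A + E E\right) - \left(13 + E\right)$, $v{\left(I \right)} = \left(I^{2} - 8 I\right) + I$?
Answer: $602083$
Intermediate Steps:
$v{\left(I \right)} = I^{2} - 7 I$
$S{\left(A,E \right)} = -13 + E^{2} - E + 496 A$ ($S{\left(A,E \right)} = \left(496 A + E^{2}\right) - \left(13 + E\right) = \left(E^{2} + 496 A\right) - \left(13 + E\right) = -13 + E^{2} - E + 496 A$)
$498685 - \left(-32911 - S{\left(v{\left(\left(-5 + 3\right)^{2} \right)},-276 \right)}\right) = 498685 - \left(-32911 - \left(-13 + \left(-276\right)^{2} - -276 + 496 \left(-5 + 3\right)^{2} \left(-7 + \left(-5 + 3\right)^{2}\right)\right)\right) = 498685 - \left(-32911 - \left(-13 + 76176 + 276 + 496 \left(-2\right)^{2} \left(-7 + \left(-2\right)^{2}\right)\right)\right) = 498685 - \left(-32911 - \left(-13 + 76176 + 276 + 496 \cdot 4 \left(-7 + 4\right)\right)\right) = 498685 - \left(-32911 - \left(-13 + 76176 + 276 + 496 \cdot 4 \left(-3\right)\right)\right) = 498685 - \left(-32911 - \left(-13 + 76176 + 276 + 496 \left(-12\right)\right)\right) = 498685 - \left(-32911 - \left(-13 + 76176 + 276 - 5952\right)\right) = 498685 - \left(-32911 - 70487\right) = 498685 - -103398 = 498685 + 103398 = 602083$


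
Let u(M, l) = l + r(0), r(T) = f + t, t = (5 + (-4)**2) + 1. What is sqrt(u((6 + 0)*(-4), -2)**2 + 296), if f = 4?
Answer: 2*sqrt(218) ≈ 29.530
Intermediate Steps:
t = 22 (t = (5 + 16) + 1 = 21 + 1 = 22)
r(T) = 26 (r(T) = 4 + 22 = 26)
u(M, l) = 26 + l (u(M, l) = l + 26 = 26 + l)
sqrt(u((6 + 0)*(-4), -2)**2 + 296) = sqrt((26 - 2)**2 + 296) = sqrt(24**2 + 296) = sqrt(576 + 296) = sqrt(872) = 2*sqrt(218)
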